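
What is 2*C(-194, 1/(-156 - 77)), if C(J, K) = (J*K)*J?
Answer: -75272/233 ≈ -323.06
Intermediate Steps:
C(J, K) = K*J²
2*C(-194, 1/(-156 - 77)) = 2*((-194)²/(-156 - 77)) = 2*(37636/(-233)) = 2*(-1/233*37636) = 2*(-37636/233) = -75272/233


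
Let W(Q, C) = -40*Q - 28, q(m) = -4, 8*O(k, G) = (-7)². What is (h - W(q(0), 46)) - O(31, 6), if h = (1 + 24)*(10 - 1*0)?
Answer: 895/8 ≈ 111.88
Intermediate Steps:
O(k, G) = 49/8 (O(k, G) = (⅛)*(-7)² = (⅛)*49 = 49/8)
W(Q, C) = -28 - 40*Q
h = 250 (h = 25*(10 + 0) = 25*10 = 250)
(h - W(q(0), 46)) - O(31, 6) = (250 - (-28 - 40*(-4))) - 1*49/8 = (250 - (-28 + 160)) - 49/8 = (250 - 1*132) - 49/8 = (250 - 132) - 49/8 = 118 - 49/8 = 895/8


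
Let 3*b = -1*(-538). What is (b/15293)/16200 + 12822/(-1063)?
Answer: -4764910071853/395031953700 ≈ -12.062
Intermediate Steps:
b = 538/3 (b = (-1*(-538))/3 = (⅓)*538 = 538/3 ≈ 179.33)
(b/15293)/16200 + 12822/(-1063) = ((538/3)/15293)/16200 + 12822/(-1063) = ((538/3)*(1/15293))*(1/16200) + 12822*(-1/1063) = (538/45879)*(1/16200) - 12822/1063 = 269/371619900 - 12822/1063 = -4764910071853/395031953700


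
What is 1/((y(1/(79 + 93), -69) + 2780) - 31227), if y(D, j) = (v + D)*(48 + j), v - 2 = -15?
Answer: -172/4845949 ≈ -3.5494e-5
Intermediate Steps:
v = -13 (v = 2 - 15 = -13)
y(D, j) = (-13 + D)*(48 + j)
1/((y(1/(79 + 93), -69) + 2780) - 31227) = 1/(((-624 - 13*(-69) + 48/(79 + 93) - 69/(79 + 93)) + 2780) - 31227) = 1/(((-624 + 897 + 48/172 - 69/172) + 2780) - 31227) = 1/(((-624 + 897 + 48*(1/172) + (1/172)*(-69)) + 2780) - 31227) = 1/(((-624 + 897 + 12/43 - 69/172) + 2780) - 31227) = 1/((46935/172 + 2780) - 31227) = 1/(525095/172 - 31227) = 1/(-4845949/172) = -172/4845949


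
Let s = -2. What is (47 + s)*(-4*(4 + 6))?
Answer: -1800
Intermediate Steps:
(47 + s)*(-4*(4 + 6)) = (47 - 2)*(-4*(4 + 6)) = 45*(-4*10) = 45*(-40) = -1800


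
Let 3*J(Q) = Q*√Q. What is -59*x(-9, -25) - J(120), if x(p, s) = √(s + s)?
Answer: -80*√30 - 295*I*√2 ≈ -438.18 - 417.19*I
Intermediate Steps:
x(p, s) = √2*√s (x(p, s) = √(2*s) = √2*√s)
J(Q) = Q^(3/2)/3 (J(Q) = (Q*√Q)/3 = Q^(3/2)/3)
-59*x(-9, -25) - J(120) = -59*√2*√(-25) - 120^(3/2)/3 = -59*√2*5*I - 240*√30/3 = -295*I*√2 - 80*√30 = -80*√30 - 295*I*√2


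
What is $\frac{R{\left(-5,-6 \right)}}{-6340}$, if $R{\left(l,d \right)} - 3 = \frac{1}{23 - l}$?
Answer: $- \frac{17}{35504} \approx -0.00047882$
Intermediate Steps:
$R{\left(l,d \right)} = 3 + \frac{1}{23 - l}$
$\frac{R{\left(-5,-6 \right)}}{-6340} = \frac{\frac{1}{-23 - 5} \left(-70 + 3 \left(-5\right)\right)}{-6340} = \frac{-70 - 15}{-28} \left(- \frac{1}{6340}\right) = \left(- \frac{1}{28}\right) \left(-85\right) \left(- \frac{1}{6340}\right) = \frac{85}{28} \left(- \frac{1}{6340}\right) = - \frac{17}{35504}$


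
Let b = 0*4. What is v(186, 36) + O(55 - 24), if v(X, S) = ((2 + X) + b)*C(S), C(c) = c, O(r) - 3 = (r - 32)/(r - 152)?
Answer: 819292/121 ≈ 6771.0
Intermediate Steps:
b = 0
O(r) = 3 + (-32 + r)/(-152 + r) (O(r) = 3 + (r - 32)/(r - 152) = 3 + (-32 + r)/(-152 + r))
v(X, S) = S*(2 + X) (v(X, S) = ((2 + X) + 0)*S = (2 + X)*S = S*(2 + X))
v(186, 36) + O(55 - 24) = 36*(2 + 186) + 4*(-122 + (55 - 24))/(-152 + (55 - 24)) = 36*188 + 4*(-122 + 31)/(-152 + 31) = 6768 + 4*(-91)/(-121) = 6768 + 4*(-1/121)*(-91) = 6768 + 364/121 = 819292/121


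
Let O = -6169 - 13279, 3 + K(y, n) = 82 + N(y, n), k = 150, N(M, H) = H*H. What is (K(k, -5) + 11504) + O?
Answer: -7840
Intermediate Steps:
N(M, H) = H**2
K(y, n) = 79 + n**2 (K(y, n) = -3 + (82 + n**2) = 79 + n**2)
O = -19448
(K(k, -5) + 11504) + O = ((79 + (-5)**2) + 11504) - 19448 = ((79 + 25) + 11504) - 19448 = (104 + 11504) - 19448 = 11608 - 19448 = -7840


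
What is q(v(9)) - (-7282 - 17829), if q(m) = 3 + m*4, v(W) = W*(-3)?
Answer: 25006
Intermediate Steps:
v(W) = -3*W
q(m) = 3 + 4*m
q(v(9)) - (-7282 - 17829) = (3 + 4*(-3*9)) - (-7282 - 17829) = (3 + 4*(-27)) - 1*(-25111) = (3 - 108) + 25111 = -105 + 25111 = 25006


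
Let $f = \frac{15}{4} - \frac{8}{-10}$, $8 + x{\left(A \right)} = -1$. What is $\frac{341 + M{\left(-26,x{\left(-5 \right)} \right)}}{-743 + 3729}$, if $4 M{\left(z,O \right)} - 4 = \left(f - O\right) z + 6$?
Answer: $\frac{10217}{119440} \approx 0.085541$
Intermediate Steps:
$x{\left(A \right)} = -9$ ($x{\left(A \right)} = -8 - 1 = -9$)
$f = \frac{91}{20}$ ($f = 15 \cdot \frac{1}{4} - - \frac{4}{5} = \frac{15}{4} + \frac{4}{5} = \frac{91}{20} \approx 4.55$)
$M{\left(z,O \right)} = \frac{5}{2} + \frac{z \left(\frac{91}{20} - O\right)}{4}$ ($M{\left(z,O \right)} = 1 + \frac{\left(\frac{91}{20} - O\right) z + 6}{4} = 1 + \frac{z \left(\frac{91}{20} - O\right) + 6}{4} = 1 + \frac{6 + z \left(\frac{91}{20} - O\right)}{4} = 1 + \left(\frac{3}{2} + \frac{z \left(\frac{91}{20} - O\right)}{4}\right) = \frac{5}{2} + \frac{z \left(\frac{91}{20} - O\right)}{4}$)
$\frac{341 + M{\left(-26,x{\left(-5 \right)} \right)}}{-743 + 3729} = \frac{341 + \left(\frac{5}{2} + \frac{91}{80} \left(-26\right) - \left(- \frac{9}{4}\right) \left(-26\right)\right)}{-743 + 3729} = \frac{341 - \frac{3423}{40}}{2986} = \left(341 - \frac{3423}{40}\right) \frac{1}{2986} = \frac{10217}{40} \cdot \frac{1}{2986} = \frac{10217}{119440}$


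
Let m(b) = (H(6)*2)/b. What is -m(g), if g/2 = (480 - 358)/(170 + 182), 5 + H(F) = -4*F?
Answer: 5104/61 ≈ 83.672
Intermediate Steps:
H(F) = -5 - 4*F
g = 61/88 (g = 2*((480 - 358)/(170 + 182)) = 2*(122/352) = 2*(122*(1/352)) = 2*(61/176) = 61/88 ≈ 0.69318)
m(b) = -58/b (m(b) = ((-5 - 4*6)*2)/b = ((-5 - 24)*2)/b = (-29*2)/b = -58/b)
-m(g) = -(-58)/61/88 = -(-58)*88/61 = -1*(-5104/61) = 5104/61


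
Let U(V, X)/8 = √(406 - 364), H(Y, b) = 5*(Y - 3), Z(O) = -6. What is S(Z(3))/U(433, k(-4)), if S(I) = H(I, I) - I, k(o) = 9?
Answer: -13*√42/112 ≈ -0.75223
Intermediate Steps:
H(Y, b) = -15 + 5*Y (H(Y, b) = 5*(-3 + Y) = -15 + 5*Y)
U(V, X) = 8*√42 (U(V, X) = 8*√(406 - 364) = 8*√42)
S(I) = -15 + 4*I (S(I) = (-15 + 5*I) - I = -15 + 4*I)
S(Z(3))/U(433, k(-4)) = (-15 + 4*(-6))/((8*√42)) = (-15 - 24)*(√42/336) = -13*√42/112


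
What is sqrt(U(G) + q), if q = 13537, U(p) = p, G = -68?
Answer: sqrt(13469) ≈ 116.06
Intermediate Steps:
sqrt(U(G) + q) = sqrt(-68 + 13537) = sqrt(13469)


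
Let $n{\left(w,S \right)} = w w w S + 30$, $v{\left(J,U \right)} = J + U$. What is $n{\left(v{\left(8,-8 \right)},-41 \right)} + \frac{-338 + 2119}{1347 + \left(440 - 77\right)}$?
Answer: $\frac{53081}{1710} \approx 31.042$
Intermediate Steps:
$n{\left(w,S \right)} = 30 + S w^{3}$ ($n{\left(w,S \right)} = w^{2} w S + 30 = w^{3} S + 30 = S w^{3} + 30 = 30 + S w^{3}$)
$n{\left(v{\left(8,-8 \right)},-41 \right)} + \frac{-338 + 2119}{1347 + \left(440 - 77\right)} = \left(30 - 41 \left(8 - 8\right)^{3}\right) + \frac{-338 + 2119}{1347 + \left(440 - 77\right)} = \left(30 - 41 \cdot 0^{3}\right) + \frac{1781}{1347 + \left(440 - 77\right)} = \left(30 - 0\right) + \frac{1781}{1347 + 363} = \left(30 + 0\right) + \frac{1781}{1710} = 30 + 1781 \cdot \frac{1}{1710} = 30 + \frac{1781}{1710} = \frac{53081}{1710}$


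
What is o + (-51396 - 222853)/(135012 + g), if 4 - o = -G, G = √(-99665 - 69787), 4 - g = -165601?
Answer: 928219/300617 + 18*I*√523 ≈ 3.0877 + 411.65*I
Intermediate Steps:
g = 165605 (g = 4 - 1*(-165601) = 4 + 165601 = 165605)
G = 18*I*√523 (G = √(-169452) = 18*I*√523 ≈ 411.65*I)
o = 4 + 18*I*√523 (o = 4 - (-1)*18*I*√523 = 4 - (-18)*I*√523 = 4 + 18*I*√523 ≈ 4.0 + 411.65*I)
o + (-51396 - 222853)/(135012 + g) = (4 + 18*I*√523) + (-51396 - 222853)/(135012 + 165605) = (4 + 18*I*√523) - 274249/300617 = 928219/300617 + 18*I*√523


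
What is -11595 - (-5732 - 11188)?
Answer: 5325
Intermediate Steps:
-11595 - (-5732 - 11188) = -11595 - 1*(-16920) = -11595 + 16920 = 5325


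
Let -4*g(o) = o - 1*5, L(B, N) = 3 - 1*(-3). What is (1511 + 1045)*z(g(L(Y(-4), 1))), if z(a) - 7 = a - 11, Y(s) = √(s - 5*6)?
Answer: -10863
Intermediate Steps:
Y(s) = √(-30 + s) (Y(s) = √(s - 30) = √(-30 + s))
L(B, N) = 6 (L(B, N) = 3 + 3 = 6)
g(o) = 5/4 - o/4 (g(o) = -(o - 1*5)/4 = -(o - 5)/4 = -(-5 + o)/4 = 5/4 - o/4)
z(a) = -4 + a (z(a) = 7 + (a - 11) = 7 + (-11 + a) = -4 + a)
(1511 + 1045)*z(g(L(Y(-4), 1))) = (1511 + 1045)*(-4 + (5/4 - ¼*6)) = 2556*(-4 + (5/4 - 3/2)) = 2556*(-4 - ¼) = 2556*(-17/4) = -10863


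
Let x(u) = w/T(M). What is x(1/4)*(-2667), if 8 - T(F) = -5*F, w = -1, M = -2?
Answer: -2667/2 ≈ -1333.5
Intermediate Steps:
T(F) = 8 + 5*F (T(F) = 8 - (-5)*F = 8 + 5*F)
x(u) = ½ (x(u) = -1/(8 + 5*(-2)) = -1/(8 - 10) = -1/(-2) = -1*(-½) = ½)
x(1/4)*(-2667) = (½)*(-2667) = -2667/2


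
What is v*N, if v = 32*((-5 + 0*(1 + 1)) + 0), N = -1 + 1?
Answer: 0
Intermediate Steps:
N = 0
v = -160 (v = 32*((-5 + 0*2) + 0) = 32*((-5 + 0) + 0) = 32*(-5 + 0) = 32*(-5) = -160)
v*N = -160*0 = 0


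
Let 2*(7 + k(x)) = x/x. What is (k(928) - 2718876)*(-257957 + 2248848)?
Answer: -10825997398615/2 ≈ -5.4130e+12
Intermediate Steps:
k(x) = -13/2 (k(x) = -7 + (x/x)/2 = -7 + (1/2)*1 = -7 + 1/2 = -13/2)
(k(928) - 2718876)*(-257957 + 2248848) = (-13/2 - 2718876)*(-257957 + 2248848) = -5437765/2*1990891 = -10825997398615/2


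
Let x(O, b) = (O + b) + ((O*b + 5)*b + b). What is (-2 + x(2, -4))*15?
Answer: 60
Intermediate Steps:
x(O, b) = O + 2*b + b*(5 + O*b) (x(O, b) = (O + b) + ((5 + O*b)*b + b) = (O + b) + (b*(5 + O*b) + b) = (O + b) + (b + b*(5 + O*b)) = O + 2*b + b*(5 + O*b))
(-2 + x(2, -4))*15 = (-2 + (2 + 7*(-4) + 2*(-4)²))*15 = (-2 + (2 - 28 + 2*16))*15 = (-2 + (2 - 28 + 32))*15 = (-2 + 6)*15 = 4*15 = 60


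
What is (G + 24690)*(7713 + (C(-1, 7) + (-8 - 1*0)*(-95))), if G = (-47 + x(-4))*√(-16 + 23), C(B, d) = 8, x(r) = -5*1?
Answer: 209395890 - 441012*√7 ≈ 2.0823e+8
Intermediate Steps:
x(r) = -5
G = -52*√7 (G = (-47 - 5)*√(-16 + 23) = -52*√7 ≈ -137.58)
(G + 24690)*(7713 + (C(-1, 7) + (-8 - 1*0)*(-95))) = (-52*√7 + 24690)*(7713 + (8 + (-8 - 1*0)*(-95))) = (24690 - 52*√7)*(7713 + (8 + (-8 + 0)*(-95))) = (24690 - 52*√7)*(7713 + (8 - 8*(-95))) = (24690 - 52*√7)*(7713 + (8 + 760)) = (24690 - 52*√7)*(7713 + 768) = (24690 - 52*√7)*8481 = 209395890 - 441012*√7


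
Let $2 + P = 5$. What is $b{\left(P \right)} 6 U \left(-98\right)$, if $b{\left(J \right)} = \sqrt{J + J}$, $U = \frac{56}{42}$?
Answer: $- 784 \sqrt{6} \approx -1920.4$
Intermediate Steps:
$P = 3$ ($P = -2 + 5 = 3$)
$U = \frac{4}{3}$ ($U = 56 \cdot \frac{1}{42} = \frac{4}{3} \approx 1.3333$)
$b{\left(J \right)} = \sqrt{2} \sqrt{J}$ ($b{\left(J \right)} = \sqrt{2 J} = \sqrt{2} \sqrt{J}$)
$b{\left(P \right)} 6 U \left(-98\right) = \sqrt{2} \sqrt{3} \cdot 6 \cdot \frac{4}{3} \left(-98\right) = \sqrt{6} \cdot 8 \left(-98\right) = 8 \sqrt{6} \left(-98\right) = - 784 \sqrt{6}$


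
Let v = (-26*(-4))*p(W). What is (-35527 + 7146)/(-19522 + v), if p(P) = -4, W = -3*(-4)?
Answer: 28381/19938 ≈ 1.4235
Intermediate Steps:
W = 12
v = -416 (v = -26*(-4)*(-4) = 104*(-4) = -416)
(-35527 + 7146)/(-19522 + v) = (-35527 + 7146)/(-19522 - 416) = -28381/(-19938) = -28381*(-1/19938) = 28381/19938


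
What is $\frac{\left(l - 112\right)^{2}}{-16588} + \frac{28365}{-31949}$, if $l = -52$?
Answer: $- \frac{332454731}{132492503} \approx -2.5092$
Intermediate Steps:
$\frac{\left(l - 112\right)^{2}}{-16588} + \frac{28365}{-31949} = \frac{\left(-52 - 112\right)^{2}}{-16588} + \frac{28365}{-31949} = \left(-164\right)^{2} \left(- \frac{1}{16588}\right) + 28365 \left(- \frac{1}{31949}\right) = 26896 \left(- \frac{1}{16588}\right) - \frac{28365}{31949} = - \frac{6724}{4147} - \frac{28365}{31949} = - \frac{332454731}{132492503}$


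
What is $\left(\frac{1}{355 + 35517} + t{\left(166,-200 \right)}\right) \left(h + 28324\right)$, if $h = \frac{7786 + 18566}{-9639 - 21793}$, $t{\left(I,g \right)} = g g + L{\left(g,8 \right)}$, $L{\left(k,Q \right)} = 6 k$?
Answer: $\frac{77442806010034451}{70470544} \approx 1.0989 \cdot 10^{9}$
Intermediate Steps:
$t{\left(I,g \right)} = g^{2} + 6 g$ ($t{\left(I,g \right)} = g g + 6 g = g^{2} + 6 g$)
$h = - \frac{3294}{3929}$ ($h = \frac{26352}{-31432} = 26352 \left(- \frac{1}{31432}\right) = - \frac{3294}{3929} \approx -0.83838$)
$\left(\frac{1}{355 + 35517} + t{\left(166,-200 \right)}\right) \left(h + 28324\right) = \left(\frac{1}{355 + 35517} - 200 \left(6 - 200\right)\right) \left(- \frac{3294}{3929} + 28324\right) = \left(\frac{1}{35872} - -38800\right) \frac{111281702}{3929} = \left(\frac{1}{35872} + 38800\right) \frac{111281702}{3929} = \frac{1391833601}{35872} \cdot \frac{111281702}{3929} = \frac{77442806010034451}{70470544}$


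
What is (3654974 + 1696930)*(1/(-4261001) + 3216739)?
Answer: 73356022541692585152/4261001 ≈ 1.7216e+13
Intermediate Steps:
(3654974 + 1696930)*(1/(-4261001) + 3216739) = 5351904*(-1/4261001 + 3216739) = 5351904*(13706528095738/4261001) = 73356022541692585152/4261001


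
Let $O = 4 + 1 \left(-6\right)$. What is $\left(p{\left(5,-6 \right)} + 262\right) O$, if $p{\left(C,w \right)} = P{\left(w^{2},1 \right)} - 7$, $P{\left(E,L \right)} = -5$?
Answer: $-500$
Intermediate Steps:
$O = -2$ ($O = 4 - 6 = -2$)
$p{\left(C,w \right)} = -12$ ($p{\left(C,w \right)} = -5 - 7 = -12$)
$\left(p{\left(5,-6 \right)} + 262\right) O = \left(-12 + 262\right) \left(-2\right) = 250 \left(-2\right) = -500$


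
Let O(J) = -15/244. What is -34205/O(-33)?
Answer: 1669204/3 ≈ 5.5640e+5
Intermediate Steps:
O(J) = -15/244 (O(J) = -15*1/244 = -15/244)
-34205/O(-33) = -34205/(-15/244) = -34205*(-244/15) = 1669204/3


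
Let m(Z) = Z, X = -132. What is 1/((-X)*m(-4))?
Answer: -1/528 ≈ -0.0018939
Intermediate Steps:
1/((-X)*m(-4)) = 1/(-1*(-132)*(-4)) = 1/(132*(-4)) = 1/(-528) = -1/528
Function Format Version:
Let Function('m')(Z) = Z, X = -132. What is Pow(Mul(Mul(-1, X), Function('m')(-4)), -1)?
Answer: Rational(-1, 528) ≈ -0.0018939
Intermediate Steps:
Pow(Mul(Mul(-1, X), Function('m')(-4)), -1) = Pow(Mul(Mul(-1, -132), -4), -1) = Pow(Mul(132, -4), -1) = Pow(-528, -1) = Rational(-1, 528)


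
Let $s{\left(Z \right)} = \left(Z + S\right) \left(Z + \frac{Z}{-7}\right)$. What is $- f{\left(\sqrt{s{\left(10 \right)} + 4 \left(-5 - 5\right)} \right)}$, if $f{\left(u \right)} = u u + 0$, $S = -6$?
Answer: $\frac{40}{7} \approx 5.7143$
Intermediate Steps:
$s{\left(Z \right)} = \frac{6 Z \left(-6 + Z\right)}{7}$ ($s{\left(Z \right)} = \left(Z - 6\right) \left(Z + \frac{Z}{-7}\right) = \left(-6 + Z\right) \left(Z + Z \left(- \frac{1}{7}\right)\right) = \left(-6 + Z\right) \left(Z - \frac{Z}{7}\right) = \left(-6 + Z\right) \frac{6 Z}{7} = \frac{6 Z \left(-6 + Z\right)}{7}$)
$f{\left(u \right)} = u^{2}$ ($f{\left(u \right)} = u^{2} + 0 = u^{2}$)
$- f{\left(\sqrt{s{\left(10 \right)} + 4 \left(-5 - 5\right)} \right)} = - \left(\sqrt{\frac{6}{7} \cdot 10 \left(-6 + 10\right) + 4 \left(-5 - 5\right)}\right)^{2} = - \left(\sqrt{\frac{6}{7} \cdot 10 \cdot 4 + 4 \left(-10\right)}\right)^{2} = - \left(\sqrt{\frac{240}{7} - 40}\right)^{2} = - \left(\sqrt{- \frac{40}{7}}\right)^{2} = - \left(\frac{2 i \sqrt{70}}{7}\right)^{2} = \left(-1\right) \left(- \frac{40}{7}\right) = \frac{40}{7}$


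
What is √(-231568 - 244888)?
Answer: 2*I*√119114 ≈ 690.26*I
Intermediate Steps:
√(-231568 - 244888) = √(-476456) = 2*I*√119114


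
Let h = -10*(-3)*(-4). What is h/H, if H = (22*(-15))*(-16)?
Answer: -1/44 ≈ -0.022727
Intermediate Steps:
h = -120 (h = 30*(-4) = -120)
H = 5280 (H = -330*(-16) = 5280)
h/H = -120/5280 = -120*1/5280 = -1/44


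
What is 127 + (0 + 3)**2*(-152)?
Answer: -1241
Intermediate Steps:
127 + (0 + 3)**2*(-152) = 127 + 3**2*(-152) = 127 + 9*(-152) = 127 - 1368 = -1241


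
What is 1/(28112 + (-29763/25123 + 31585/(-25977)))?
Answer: 93231453/2620698797678 ≈ 3.5575e-5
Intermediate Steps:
1/(28112 + (-29763/25123 + 31585/(-25977))) = 1/(28112 + (-29763*1/25123 + 31585*(-1/25977))) = 1/(28112 + (-29763/25123 - 31585/25977)) = 1/(28112 - 223809058/93231453) = 1/(2620698797678/93231453) = 93231453/2620698797678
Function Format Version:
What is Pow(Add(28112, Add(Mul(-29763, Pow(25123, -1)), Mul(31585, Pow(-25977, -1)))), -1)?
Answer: Rational(93231453, 2620698797678) ≈ 3.5575e-5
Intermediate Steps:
Pow(Add(28112, Add(Mul(-29763, Pow(25123, -1)), Mul(31585, Pow(-25977, -1)))), -1) = Pow(Add(28112, Add(Mul(-29763, Rational(1, 25123)), Mul(31585, Rational(-1, 25977)))), -1) = Pow(Add(28112, Add(Rational(-29763, 25123), Rational(-31585, 25977))), -1) = Pow(Add(28112, Rational(-223809058, 93231453)), -1) = Pow(Rational(2620698797678, 93231453), -1) = Rational(93231453, 2620698797678)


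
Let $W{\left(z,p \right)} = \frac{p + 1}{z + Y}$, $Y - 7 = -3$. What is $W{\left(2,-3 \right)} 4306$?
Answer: $- \frac{4306}{3} \approx -1435.3$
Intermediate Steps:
$Y = 4$ ($Y = 7 - 3 = 4$)
$W{\left(z,p \right)} = \frac{1 + p}{4 + z}$ ($W{\left(z,p \right)} = \frac{p + 1}{z + 4} = \frac{1 + p}{4 + z}$)
$W{\left(2,-3 \right)} 4306 = \frac{1 - 3}{4 + 2} \cdot 4306 = \frac{1}{6} \left(-2\right) 4306 = \left(- \frac{1}{3}\right) 4306 = - \frac{4306}{3}$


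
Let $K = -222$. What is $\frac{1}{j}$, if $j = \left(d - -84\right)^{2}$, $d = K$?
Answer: $\frac{1}{19044} \approx 5.251 \cdot 10^{-5}$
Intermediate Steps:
$d = -222$
$j = 19044$ ($j = \left(-222 - -84\right)^{2} = \left(-222 + \left(-27 + 111\right)\right)^{2} = \left(-222 + 84\right)^{2} = \left(-138\right)^{2} = 19044$)
$\frac{1}{j} = \frac{1}{19044}$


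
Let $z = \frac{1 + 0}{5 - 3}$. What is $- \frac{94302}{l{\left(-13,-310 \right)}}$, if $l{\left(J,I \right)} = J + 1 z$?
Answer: $\frac{188604}{25} \approx 7544.2$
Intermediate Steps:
$z = \frac{1}{2}$ ($z = 1 \cdot \frac{1}{2} = \frac{1}{2} \approx 0.5$)
$l{\left(J,I \right)} = \frac{1}{2} + J$ ($l{\left(J,I \right)} = J + 1 \cdot \frac{1}{2} = J + \frac{1}{2} = \frac{1}{2} + J$)
$- \frac{94302}{l{\left(-13,-310 \right)}} = - \frac{94302}{\frac{1}{2} - 13} = - \frac{94302}{- \frac{25}{2}} = \left(-94302\right) \left(- \frac{2}{25}\right) = \frac{188604}{25}$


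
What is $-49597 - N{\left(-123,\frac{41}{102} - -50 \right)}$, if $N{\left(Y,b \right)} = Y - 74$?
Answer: $-49400$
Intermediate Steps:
$N{\left(Y,b \right)} = -74 + Y$ ($N{\left(Y,b \right)} = Y - 74 = -74 + Y$)
$-49597 - N{\left(-123,\frac{41}{102} - -50 \right)} = -49597 - \left(-74 - 123\right) = -49597 - -197 = -49597 + 197 = -49400$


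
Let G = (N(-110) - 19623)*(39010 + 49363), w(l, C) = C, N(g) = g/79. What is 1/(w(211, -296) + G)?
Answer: -79/137007071355 ≈ -5.7661e-10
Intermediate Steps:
N(g) = g/79 (N(g) = g*(1/79) = g/79)
G = -137007047971/79 (G = ((1/79)*(-110) - 19623)*(39010 + 49363) = (-110/79 - 19623)*88373 = -1550327/79*88373 = -137007047971/79 ≈ -1.7343e+9)
1/(w(211, -296) + G) = 1/(-296 - 137007047971/79) = 1/(-137007071355/79) = -79/137007071355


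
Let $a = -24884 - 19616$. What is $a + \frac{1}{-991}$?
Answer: $- \frac{44099501}{991} \approx -44500.0$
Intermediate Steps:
$a = -44500$ ($a = -24884 - 19616 = -44500$)
$a + \frac{1}{-991} = -44500 + \frac{1}{-991} = -44500 - \frac{1}{991} = - \frac{44099501}{991}$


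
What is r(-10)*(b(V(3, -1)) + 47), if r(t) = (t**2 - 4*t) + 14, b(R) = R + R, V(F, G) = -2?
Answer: 6622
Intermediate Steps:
b(R) = 2*R
r(t) = 14 + t**2 - 4*t
r(-10)*(b(V(3, -1)) + 47) = (14 + (-10)**2 - 4*(-10))*(2*(-2) + 47) = (14 + 100 + 40)*(-4 + 47) = 154*43 = 6622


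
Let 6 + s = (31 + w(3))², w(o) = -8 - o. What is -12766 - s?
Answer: -13160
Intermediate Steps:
s = 394 (s = -6 + (31 + (-8 - 1*3))² = -6 + (31 + (-8 - 3))² = -6 + (31 - 11)² = -6 + 20² = -6 + 400 = 394)
-12766 - s = -12766 - 1*394 = -12766 - 394 = -13160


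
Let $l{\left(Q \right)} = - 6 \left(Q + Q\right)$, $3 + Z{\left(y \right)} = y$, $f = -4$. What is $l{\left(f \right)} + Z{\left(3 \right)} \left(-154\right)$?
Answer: $48$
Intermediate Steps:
$Z{\left(y \right)} = -3 + y$
$l{\left(Q \right)} = - 12 Q$ ($l{\left(Q \right)} = - 6 \cdot 2 Q = - 12 Q$)
$l{\left(f \right)} + Z{\left(3 \right)} \left(-154\right) = \left(-12\right) \left(-4\right) + \left(-3 + 3\right) \left(-154\right) = 48 + 0 \left(-154\right) = 48 + 0 = 48$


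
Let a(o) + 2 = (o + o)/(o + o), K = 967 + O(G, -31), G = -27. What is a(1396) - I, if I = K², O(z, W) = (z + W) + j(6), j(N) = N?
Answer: -837226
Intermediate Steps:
O(z, W) = 6 + W + z (O(z, W) = (z + W) + 6 = (W + z) + 6 = 6 + W + z)
K = 915 (K = 967 + (6 - 31 - 27) = 967 - 52 = 915)
a(o) = -1 (a(o) = -2 + (o + o)/(o + o) = -2 + (2*o)/((2*o)) = -2 + (2*o)*(1/(2*o)) = -2 + 1 = -1)
I = 837225 (I = 915² = 837225)
a(1396) - I = -1 - 1*837225 = -1 - 837225 = -837226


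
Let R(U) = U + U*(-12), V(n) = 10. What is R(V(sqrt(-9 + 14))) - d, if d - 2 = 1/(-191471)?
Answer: -21444751/191471 ≈ -112.00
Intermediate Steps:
R(U) = -11*U (R(U) = U - 12*U = -11*U)
d = 382941/191471 (d = 2 + 1/(-191471) = 2 - 1/191471 = 382941/191471 ≈ 2.0000)
R(V(sqrt(-9 + 14))) - d = -11*10 - 1*382941/191471 = -110 - 382941/191471 = -21444751/191471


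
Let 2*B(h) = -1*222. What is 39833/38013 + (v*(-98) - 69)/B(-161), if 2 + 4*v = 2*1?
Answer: 2348120/1406481 ≈ 1.6695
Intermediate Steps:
v = 0 (v = -½ + (2*1)/4 = -½ + (¼)*2 = -½ + ½ = 0)
B(h) = -111 (B(h) = (-1*222)/2 = (½)*(-222) = -111)
39833/38013 + (v*(-98) - 69)/B(-161) = 39833/38013 + (0*(-98) - 69)/(-111) = 39833*(1/38013) + (0 - 69)*(-1/111) = 39833/38013 - 69*(-1/111) = 39833/38013 + 23/37 = 2348120/1406481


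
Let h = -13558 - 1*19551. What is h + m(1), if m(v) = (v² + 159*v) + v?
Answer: -32948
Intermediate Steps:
h = -33109 (h = -13558 - 19551 = -33109)
m(v) = v² + 160*v
h + m(1) = -33109 + 1*(160 + 1) = -33109 + 1*161 = -33109 + 161 = -32948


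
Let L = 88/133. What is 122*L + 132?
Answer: 28292/133 ≈ 212.72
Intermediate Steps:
L = 88/133 (L = 88*(1/133) = 88/133 ≈ 0.66165)
122*L + 132 = 122*(88/133) + 132 = 10736/133 + 132 = 28292/133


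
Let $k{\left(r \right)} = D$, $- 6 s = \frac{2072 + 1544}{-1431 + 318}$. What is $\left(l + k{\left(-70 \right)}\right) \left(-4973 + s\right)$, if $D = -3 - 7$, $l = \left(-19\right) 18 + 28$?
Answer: $\frac{597709404}{371} \approx 1.6111 \cdot 10^{6}$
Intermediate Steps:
$l = -314$ ($l = -342 + 28 = -314$)
$s = \frac{1808}{3339}$ ($s = - \frac{\left(2072 + 1544\right) \frac{1}{-1431 + 318}}{6} = - \frac{3616 \frac{1}{-1113}}{6} = - \frac{3616 \left(- \frac{1}{1113}\right)}{6} = \left(- \frac{1}{6}\right) \left(- \frac{3616}{1113}\right) = \frac{1808}{3339} \approx 0.54148$)
$D = -10$
$k{\left(r \right)} = -10$
$\left(l + k{\left(-70 \right)}\right) \left(-4973 + s\right) = \left(-314 - 10\right) \left(-4973 + \frac{1808}{3339}\right) = \left(-324\right) \left(- \frac{16603039}{3339}\right) = \frac{597709404}{371}$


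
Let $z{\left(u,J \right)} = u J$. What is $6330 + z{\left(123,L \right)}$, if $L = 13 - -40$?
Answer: $12849$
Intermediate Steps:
$L = 53$ ($L = 13 + 40 = 53$)
$z{\left(u,J \right)} = J u$
$6330 + z{\left(123,L \right)} = 6330 + 53 \cdot 123 = 6330 + 6519 = 12849$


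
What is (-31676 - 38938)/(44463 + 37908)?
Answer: -23538/27457 ≈ -0.85727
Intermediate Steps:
(-31676 - 38938)/(44463 + 37908) = -70614/82371 = -70614*1/82371 = -23538/27457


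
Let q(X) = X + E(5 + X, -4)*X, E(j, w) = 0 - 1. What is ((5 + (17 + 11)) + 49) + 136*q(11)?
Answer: 82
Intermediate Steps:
E(j, w) = -1
q(X) = 0 (q(X) = X - X = 0)
((5 + (17 + 11)) + 49) + 136*q(11) = ((5 + (17 + 11)) + 49) + 136*0 = ((5 + 28) + 49) + 0 = (33 + 49) + 0 = 82 + 0 = 82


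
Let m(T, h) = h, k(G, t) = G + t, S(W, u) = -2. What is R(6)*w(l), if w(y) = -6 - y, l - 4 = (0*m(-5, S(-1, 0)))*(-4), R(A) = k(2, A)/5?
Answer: -16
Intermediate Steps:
R(A) = ⅖ + A/5 (R(A) = (2 + A)/5 = (2 + A)*(⅕) = ⅖ + A/5)
l = 4 (l = 4 + (0*(-2))*(-4) = 4 + 0*(-4) = 4 + 0 = 4)
R(6)*w(l) = (⅖ + (⅕)*6)*(-6 - 1*4) = (⅖ + 6/5)*(-6 - 4) = (8/5)*(-10) = -16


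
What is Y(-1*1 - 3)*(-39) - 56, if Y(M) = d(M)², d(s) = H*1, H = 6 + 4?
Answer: -3956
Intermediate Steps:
H = 10
d(s) = 10 (d(s) = 10*1 = 10)
Y(M) = 100 (Y(M) = 10² = 100)
Y(-1*1 - 3)*(-39) - 56 = 100*(-39) - 56 = -3900 - 56 = -3956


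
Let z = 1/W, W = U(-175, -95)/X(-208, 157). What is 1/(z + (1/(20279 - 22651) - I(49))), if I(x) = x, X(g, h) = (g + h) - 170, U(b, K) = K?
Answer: -225340/10517543 ≈ -0.021425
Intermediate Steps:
X(g, h) = -170 + g + h
W = 95/221 (W = -95/(-170 - 208 + 157) = -95/(-221) = -95*(-1/221) = 95/221 ≈ 0.42986)
z = 221/95 (z = 1/(95/221) = 221/95 ≈ 2.3263)
1/(z + (1/(20279 - 22651) - I(49))) = 1/(221/95 + (1/(20279 - 22651) - 1*49)) = 1/(221/95 + (1/(-2372) - 49)) = 1/(221/95 + (-1/2372 - 49)) = 1/(221/95 - 116229/2372) = 1/(-10517543/225340) = -225340/10517543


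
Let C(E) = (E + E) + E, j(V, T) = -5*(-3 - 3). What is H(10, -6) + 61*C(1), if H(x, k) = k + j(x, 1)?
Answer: 207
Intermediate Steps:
j(V, T) = 30 (j(V, T) = -5*(-6) = 30)
C(E) = 3*E (C(E) = 2*E + E = 3*E)
H(x, k) = 30 + k (H(x, k) = k + 30 = 30 + k)
H(10, -6) + 61*C(1) = (30 - 6) + 61*(3*1) = 24 + 61*3 = 24 + 183 = 207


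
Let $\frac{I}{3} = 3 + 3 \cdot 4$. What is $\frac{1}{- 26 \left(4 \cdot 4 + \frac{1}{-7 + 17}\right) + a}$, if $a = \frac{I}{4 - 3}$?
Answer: $- \frac{5}{1868} \approx -0.0026767$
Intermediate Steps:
$I = 45$ ($I = 3 \left(3 + 3 \cdot 4\right) = 3 \left(3 + 12\right) = 3 \cdot 15 = 45$)
$a = 45$ ($a = \frac{1}{4 - 3} \cdot 45 = 1^{-1} \cdot 45 = 1 \cdot 45 = 45$)
$\frac{1}{- 26 \left(4 \cdot 4 + \frac{1}{-7 + 17}\right) + a} = \frac{1}{- 26 \left(4 \cdot 4 + \frac{1}{-7 + 17}\right) + 45} = \frac{1}{- 26 \left(16 + \frac{1}{10}\right) + 45} = \frac{1}{\left(-26\right) \frac{161}{10} + 45} = \frac{1}{- \frac{2093}{5} + 45} = \frac{1}{- \frac{1868}{5}} = - \frac{5}{1868}$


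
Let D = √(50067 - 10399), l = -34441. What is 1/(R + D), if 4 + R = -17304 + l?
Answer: -51749/2677919333 - 2*√9917/2677919333 ≈ -1.9399e-5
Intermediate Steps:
R = -51749 (R = -4 + (-17304 - 34441) = -4 - 51745 = -51749)
D = 2*√9917 (D = √39668 = 2*√9917 ≈ 199.17)
1/(R + D) = 1/(-51749 + 2*√9917)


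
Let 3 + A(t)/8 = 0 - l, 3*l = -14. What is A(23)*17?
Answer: 680/3 ≈ 226.67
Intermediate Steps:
l = -14/3 (l = (1/3)*(-14) = -14/3 ≈ -4.6667)
A(t) = 40/3 (A(t) = -24 + 8*(0 - 1*(-14/3)) = -24 + 8*(0 + 14/3) = -24 + 8*(14/3) = -24 + 112/3 = 40/3)
A(23)*17 = (40/3)*17 = 680/3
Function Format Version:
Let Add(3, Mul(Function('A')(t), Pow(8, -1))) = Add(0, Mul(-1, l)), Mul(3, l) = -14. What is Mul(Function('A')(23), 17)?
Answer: Rational(680, 3) ≈ 226.67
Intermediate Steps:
l = Rational(-14, 3) (l = Mul(Rational(1, 3), -14) = Rational(-14, 3) ≈ -4.6667)
Function('A')(t) = Rational(40, 3) (Function('A')(t) = Add(-24, Mul(8, Add(0, Mul(-1, Rational(-14, 3))))) = Add(-24, Mul(8, Add(0, Rational(14, 3)))) = Add(-24, Mul(8, Rational(14, 3))) = Add(-24, Rational(112, 3)) = Rational(40, 3))
Mul(Function('A')(23), 17) = Mul(Rational(40, 3), 17) = Rational(680, 3)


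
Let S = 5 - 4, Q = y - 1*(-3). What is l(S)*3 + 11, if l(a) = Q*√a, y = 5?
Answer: 35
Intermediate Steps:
Q = 8 (Q = 5 - 1*(-3) = 5 + 3 = 8)
S = 1
l(a) = 8*√a
l(S)*3 + 11 = (8*√1)*3 + 11 = (8*1)*3 + 11 = 8*3 + 11 = 24 + 11 = 35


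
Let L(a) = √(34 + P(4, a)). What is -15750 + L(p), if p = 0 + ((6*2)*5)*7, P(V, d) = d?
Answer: -15750 + √454 ≈ -15729.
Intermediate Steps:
p = 420 (p = 0 + (12*5)*7 = 0 + 60*7 = 0 + 420 = 420)
L(a) = √(34 + a)
-15750 + L(p) = -15750 + √(34 + 420) = -15750 + √454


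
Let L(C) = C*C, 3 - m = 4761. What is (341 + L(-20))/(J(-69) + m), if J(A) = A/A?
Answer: -741/4757 ≈ -0.15577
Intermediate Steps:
m = -4758 (m = 3 - 1*4761 = 3 - 4761 = -4758)
L(C) = C²
J(A) = 1
(341 + L(-20))/(J(-69) + m) = (341 + (-20)²)/(1 - 4758) = (341 + 400)/(-4757) = 741*(-1/4757) = -741/4757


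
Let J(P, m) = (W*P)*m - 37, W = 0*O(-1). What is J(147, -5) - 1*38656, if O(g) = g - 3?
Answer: -38693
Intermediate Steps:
O(g) = -3 + g
W = 0 (W = 0*(-3 - 1) = 0*(-4) = 0)
J(P, m) = -37 (J(P, m) = (0*P)*m - 37 = 0*m - 37 = 0 - 37 = -37)
J(147, -5) - 1*38656 = -37 - 1*38656 = -37 - 38656 = -38693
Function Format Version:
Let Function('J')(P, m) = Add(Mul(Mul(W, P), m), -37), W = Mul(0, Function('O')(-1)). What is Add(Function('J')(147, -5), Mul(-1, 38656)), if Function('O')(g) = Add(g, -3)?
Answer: -38693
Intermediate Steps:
Function('O')(g) = Add(-3, g)
W = 0 (W = Mul(0, Add(-3, -1)) = Mul(0, -4) = 0)
Function('J')(P, m) = -37 (Function('J')(P, m) = Add(Mul(Mul(0, P), m), -37) = Add(Mul(0, m), -37) = Add(0, -37) = -37)
Add(Function('J')(147, -5), Mul(-1, 38656)) = Add(-37, Mul(-1, 38656)) = Add(-37, -38656) = -38693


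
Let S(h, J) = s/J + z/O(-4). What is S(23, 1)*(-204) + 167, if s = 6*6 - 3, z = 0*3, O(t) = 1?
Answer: -6565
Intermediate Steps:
z = 0
s = 33 (s = 36 - 3 = 33)
S(h, J) = 33/J (S(h, J) = 33/J + 0/1 = 33/J + 0*1 = 33/J + 0 = 33/J)
S(23, 1)*(-204) + 167 = (33/1)*(-204) + 167 = (33*1)*(-204) + 167 = 33*(-204) + 167 = -6732 + 167 = -6565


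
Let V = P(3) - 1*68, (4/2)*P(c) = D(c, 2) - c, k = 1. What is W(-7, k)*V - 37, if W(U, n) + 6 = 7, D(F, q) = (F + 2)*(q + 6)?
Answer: -173/2 ≈ -86.500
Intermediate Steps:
D(F, q) = (2 + F)*(6 + q)
W(U, n) = 1 (W(U, n) = -6 + 7 = 1)
P(c) = 8 + 7*c/2 (P(c) = ((12 + 2*2 + 6*c + c*2) - c)/2 = ((12 + 4 + 6*c + 2*c) - c)/2 = ((16 + 8*c) - c)/2 = (16 + 7*c)/2 = 8 + 7*c/2)
V = -99/2 (V = (8 + (7/2)*3) - 1*68 = (8 + 21/2) - 68 = 37/2 - 68 = -99/2 ≈ -49.500)
W(-7, k)*V - 37 = 1*(-99/2) - 37 = -99/2 - 37 = -173/2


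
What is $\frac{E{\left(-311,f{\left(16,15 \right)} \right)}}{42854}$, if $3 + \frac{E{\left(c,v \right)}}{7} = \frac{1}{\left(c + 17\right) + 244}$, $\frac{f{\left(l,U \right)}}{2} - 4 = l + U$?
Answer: $- \frac{151}{306100} \approx -0.0004933$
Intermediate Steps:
$f{\left(l,U \right)} = 8 + 2 U + 2 l$ ($f{\left(l,U \right)} = 8 + 2 \left(l + U\right) = 8 + 2 \left(U + l\right) = 8 + \left(2 U + 2 l\right) = 8 + 2 U + 2 l$)
$E{\left(c,v \right)} = -21 + \frac{7}{261 + c}$ ($E{\left(c,v \right)} = -21 + \frac{7}{\left(c + 17\right) + 244} = -21 + \frac{7}{\left(17 + c\right) + 244} = -21 + \frac{7}{261 + c}$)
$\frac{E{\left(-311,f{\left(16,15 \right)} \right)}}{42854} = \frac{7 \frac{1}{261 - 311} \left(-782 - -933\right)}{42854} = \frac{7 \left(-782 + 933\right)}{-50} \cdot \frac{1}{42854} = 7 \left(- \frac{1}{50}\right) 151 \cdot \frac{1}{42854} = \left(- \frac{1057}{50}\right) \frac{1}{42854} = - \frac{151}{306100}$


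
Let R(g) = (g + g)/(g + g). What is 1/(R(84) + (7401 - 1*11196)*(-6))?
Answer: 1/22771 ≈ 4.3916e-5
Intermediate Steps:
R(g) = 1 (R(g) = (2*g)/((2*g)) = (2*g)*(1/(2*g)) = 1)
1/(R(84) + (7401 - 1*11196)*(-6)) = 1/(1 + (7401 - 1*11196)*(-6)) = 1/(1 + (7401 - 11196)*(-6)) = 1/(1 - 3795*(-6)) = 1/(1 + 22770) = 1/22771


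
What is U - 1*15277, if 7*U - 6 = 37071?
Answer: -69862/7 ≈ -9980.3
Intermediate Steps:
U = 37077/7 (U = 6/7 + (⅐)*37071 = 6/7 + 37071/7 = 37077/7 ≈ 5296.7)
U - 1*15277 = 37077/7 - 1*15277 = 37077/7 - 15277 = -69862/7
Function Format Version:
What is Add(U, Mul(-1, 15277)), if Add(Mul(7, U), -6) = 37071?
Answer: Rational(-69862, 7) ≈ -9980.3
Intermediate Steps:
U = Rational(37077, 7) (U = Add(Rational(6, 7), Mul(Rational(1, 7), 37071)) = Add(Rational(6, 7), Rational(37071, 7)) = Rational(37077, 7) ≈ 5296.7)
Add(U, Mul(-1, 15277)) = Add(Rational(37077, 7), Mul(-1, 15277)) = Add(Rational(37077, 7), -15277) = Rational(-69862, 7)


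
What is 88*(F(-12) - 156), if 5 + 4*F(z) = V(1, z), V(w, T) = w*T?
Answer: -14102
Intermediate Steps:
V(w, T) = T*w
F(z) = -5/4 + z/4 (F(z) = -5/4 + (z*1)/4 = -5/4 + z/4)
88*(F(-12) - 156) = 88*((-5/4 + (¼)*(-12)) - 156) = 88*((-5/4 - 3) - 156) = 88*(-17/4 - 156) = 88*(-641/4) = -14102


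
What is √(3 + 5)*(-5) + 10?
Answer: 10 - 10*√2 ≈ -4.1421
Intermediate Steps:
√(3 + 5)*(-5) + 10 = √8*(-5) + 10 = (2*√2)*(-5) + 10 = -10*√2 + 10 = 10 - 10*√2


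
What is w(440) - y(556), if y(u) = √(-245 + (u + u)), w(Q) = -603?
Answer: -603 - 17*√3 ≈ -632.45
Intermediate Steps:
y(u) = √(-245 + 2*u)
w(440) - y(556) = -603 - √(-245 + 2*556) = -603 - √(-245 + 1112) = -603 - √867 = -603 - 17*√3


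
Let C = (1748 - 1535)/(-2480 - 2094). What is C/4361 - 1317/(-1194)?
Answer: 2189185543/1984747793 ≈ 1.1030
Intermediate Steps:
C = -213/4574 (C = 213/(-4574) = 213*(-1/4574) = -213/4574 ≈ -0.046568)
C/4361 - 1317/(-1194) = -213/4574/4361 - 1317/(-1194) = -213/4574*1/4361 - 1317*(-1/1194) = -213/19947214 + 439/398 = 2189185543/1984747793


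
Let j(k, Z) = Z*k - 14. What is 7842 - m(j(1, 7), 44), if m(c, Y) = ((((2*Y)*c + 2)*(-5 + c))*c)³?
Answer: 137196480838818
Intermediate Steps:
j(k, Z) = -14 + Z*k
m(c, Y) = c³*(-5 + c)³*(2 + 2*Y*c)³ (m(c, Y) = (((2*Y*c + 2)*(-5 + c))*c)³ = (((2 + 2*Y*c)*(-5 + c))*c)³ = (((-5 + c)*(2 + 2*Y*c))*c)³ = (c*(-5 + c)*(2 + 2*Y*c))³ = c³*(-5 + c)³*(2 + 2*Y*c)³)
7842 - m(j(1, 7), 44) = 7842 - 8*(-14 + 7*1)³*(1 + 44*(-14 + 7*1))³*(-5 + (-14 + 7*1))³ = 7842 - 8*(-14 + 7)³*(1 + 44*(-14 + 7))³*(-5 + (-14 + 7))³ = 7842 - 8*(-7)³*(1 + 44*(-7))³*(-5 - 7)³ = 7842 - 8*(-343)*(1 - 308)³*(-12)³ = 7842 - 8*(-343)*(-307)³*(-1728) = 7842 - 8*(-343)*(-28934443)*(-1728) = 7842 - 1*(-137196480830976) = 7842 + 137196480830976 = 137196480838818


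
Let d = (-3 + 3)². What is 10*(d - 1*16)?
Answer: -160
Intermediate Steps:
d = 0 (d = 0² = 0)
10*(d - 1*16) = 10*(0 - 1*16) = 10*(0 - 16) = 10*(-16) = -160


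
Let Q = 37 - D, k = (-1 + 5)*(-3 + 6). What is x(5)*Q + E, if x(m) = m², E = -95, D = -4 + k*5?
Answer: -570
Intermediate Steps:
k = 12 (k = 4*3 = 12)
D = 56 (D = -4 + 12*5 = -4 + 60 = 56)
Q = -19 (Q = 37 - 1*56 = 37 - 56 = -19)
x(5)*Q + E = 5²*(-19) - 95 = 25*(-19) - 95 = -475 - 95 = -570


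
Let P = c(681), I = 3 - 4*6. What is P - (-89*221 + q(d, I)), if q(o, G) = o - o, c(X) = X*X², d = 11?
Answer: 315840910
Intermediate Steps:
I = -21 (I = 3 - 24 = -21)
c(X) = X³
q(o, G) = 0
P = 315821241 (P = 681³ = 315821241)
P - (-89*221 + q(d, I)) = 315821241 - (-89*221 + 0) = 315821241 - (-19669 + 0) = 315821241 - 1*(-19669) = 315821241 + 19669 = 315840910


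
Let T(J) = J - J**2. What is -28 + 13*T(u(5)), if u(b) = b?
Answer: -288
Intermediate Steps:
-28 + 13*T(u(5)) = -28 + 13*(5*(1 - 1*5)) = -28 + 13*(5*(1 - 5)) = -28 + 13*(5*(-4)) = -28 + 13*(-20) = -28 - 260 = -288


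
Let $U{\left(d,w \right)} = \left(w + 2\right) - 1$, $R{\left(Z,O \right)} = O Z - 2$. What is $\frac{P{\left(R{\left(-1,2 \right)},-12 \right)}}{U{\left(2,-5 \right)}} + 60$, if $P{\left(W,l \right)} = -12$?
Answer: $63$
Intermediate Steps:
$R{\left(Z,O \right)} = -2 + O Z$
$U{\left(d,w \right)} = 1 + w$ ($U{\left(d,w \right)} = \left(2 + w\right) - 1 = 1 + w$)
$\frac{P{\left(R{\left(-1,2 \right)},-12 \right)}}{U{\left(2,-5 \right)}} + 60 = - \frac{12}{1 - 5} + 60 = - \frac{12}{-4} + 60 = \left(-12\right) \left(- \frac{1}{4}\right) + 60 = 3 + 60 = 63$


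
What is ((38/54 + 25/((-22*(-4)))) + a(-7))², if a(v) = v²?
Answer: 14106550441/5645376 ≈ 2498.8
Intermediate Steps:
((38/54 + 25/((-22*(-4)))) + a(-7))² = ((38/54 + 25/((-22*(-4)))) + (-7)²)² = ((38*(1/54) + 25/88) + 49)² = ((19/27 + 25*(1/88)) + 49)² = ((19/27 + 25/88) + 49)² = (2347/2376 + 49)² = (118771/2376)² = 14106550441/5645376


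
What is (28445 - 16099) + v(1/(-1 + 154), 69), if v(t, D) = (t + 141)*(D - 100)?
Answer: 1220144/153 ≈ 7974.8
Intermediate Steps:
v(t, D) = (-100 + D)*(141 + t) (v(t, D) = (141 + t)*(-100 + D) = (-100 + D)*(141 + t))
(28445 - 16099) + v(1/(-1 + 154), 69) = (28445 - 16099) + (-14100 - 100/(-1 + 154) + 141*69 + 69/(-1 + 154)) = 12346 + (-14100 - 100/153 + 9729 + 69/153) = 12346 + (-14100 - 100*1/153 + 9729 + 69*(1/153)) = 12346 + (-14100 - 100/153 + 9729 + 23/51) = 12346 - 668794/153 = 1220144/153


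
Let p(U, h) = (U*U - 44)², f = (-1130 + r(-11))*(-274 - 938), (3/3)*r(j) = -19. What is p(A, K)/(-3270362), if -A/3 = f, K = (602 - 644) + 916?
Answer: -152316031981546589010140552/1635181 ≈ -9.3149e+19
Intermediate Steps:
r(j) = -19
K = 874 (K = -42 + 916 = 874)
f = 1392588 (f = (-1130 - 19)*(-274 - 938) = -1149*(-1212) = 1392588)
A = -4177764 (A = -3*1392588 = -4177764)
p(U, h) = (-44 + U²)² (p(U, h) = (U² - 44)² = (-44 + U²)²)
p(A, K)/(-3270362) = (-44 + (-4177764)²)²/(-3270362) = (-44 + 17453712039696)²*(-1/3270362) = 17453712039652²*(-1/3270362) = 304632063963093178020281104*(-1/3270362) = -152316031981546589010140552/1635181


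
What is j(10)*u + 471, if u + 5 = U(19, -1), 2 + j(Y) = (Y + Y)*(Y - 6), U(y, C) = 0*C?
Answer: 81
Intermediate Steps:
U(y, C) = 0
j(Y) = -2 + 2*Y*(-6 + Y) (j(Y) = -2 + (Y + Y)*(Y - 6) = -2 + (2*Y)*(-6 + Y) = -2 + 2*Y*(-6 + Y))
u = -5 (u = -5 + 0 = -5)
j(10)*u + 471 = (-2 - 12*10 + 2*10²)*(-5) + 471 = (-2 - 120 + 2*100)*(-5) + 471 = (-2 - 120 + 200)*(-5) + 471 = 78*(-5) + 471 = -390 + 471 = 81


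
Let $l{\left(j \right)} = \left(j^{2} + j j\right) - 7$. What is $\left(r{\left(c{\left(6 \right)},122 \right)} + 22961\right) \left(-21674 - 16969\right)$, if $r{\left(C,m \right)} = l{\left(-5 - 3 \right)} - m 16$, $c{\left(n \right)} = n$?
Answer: $-816526590$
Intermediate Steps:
$l{\left(j \right)} = -7 + 2 j^{2}$ ($l{\left(j \right)} = \left(j^{2} + j^{2}\right) - 7 = 2 j^{2} - 7 = -7 + 2 j^{2}$)
$r{\left(C,m \right)} = 121 - 16 m$ ($r{\left(C,m \right)} = \left(-7 + 2 \left(-5 - 3\right)^{2}\right) - m 16 = \left(-7 + 2 \left(-5 - 3\right)^{2}\right) - 16 m = \left(-7 + 2 \left(-8\right)^{2}\right) - 16 m = \left(-7 + 2 \cdot 64\right) - 16 m = \left(-7 + 128\right) - 16 m = 121 - 16 m$)
$\left(r{\left(c{\left(6 \right)},122 \right)} + 22961\right) \left(-21674 - 16969\right) = \left(\left(121 - 1952\right) + 22961\right) \left(-21674 - 16969\right) = \left(\left(121 - 1952\right) + 22961\right) \left(-38643\right) = \left(-1831 + 22961\right) \left(-38643\right) = 21130 \left(-38643\right) = -816526590$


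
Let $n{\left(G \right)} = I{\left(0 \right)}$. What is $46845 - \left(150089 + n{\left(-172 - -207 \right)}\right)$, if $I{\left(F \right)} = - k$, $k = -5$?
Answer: $-103249$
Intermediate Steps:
$I{\left(F \right)} = 5$ ($I{\left(F \right)} = \left(-1\right) \left(-5\right) = 5$)
$n{\left(G \right)} = 5$
$46845 - \left(150089 + n{\left(-172 - -207 \right)}\right) = 46845 - \left(150089 + 5\right) = 46845 - 150094 = -103249$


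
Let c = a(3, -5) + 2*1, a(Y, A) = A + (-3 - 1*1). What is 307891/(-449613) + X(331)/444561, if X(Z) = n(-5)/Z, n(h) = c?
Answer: -15102022886324/22053471339861 ≈ -0.68479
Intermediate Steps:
a(Y, A) = -4 + A (a(Y, A) = A + (-3 - 1) = A - 4 = -4 + A)
c = -7 (c = (-4 - 5) + 2*1 = -9 + 2 = -7)
n(h) = -7
X(Z) = -7/Z
307891/(-449613) + X(331)/444561 = 307891/(-449613) - 7/331/444561 = 307891*(-1/449613) - 7*1/331*(1/444561) = -307891/449613 - 7/331*1/444561 = -307891/449613 - 7/147149691 = -15102022886324/22053471339861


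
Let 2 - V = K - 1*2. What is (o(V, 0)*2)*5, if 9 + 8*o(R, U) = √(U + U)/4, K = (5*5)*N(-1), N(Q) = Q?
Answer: -45/4 ≈ -11.250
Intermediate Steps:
K = -25 (K = (5*5)*(-1) = 25*(-1) = -25)
V = 29 (V = 2 - (-25 - 1*2) = 2 - (-25 - 2) = 2 - 1*(-27) = 2 + 27 = 29)
o(R, U) = -9/8 + √2*√U/32 (o(R, U) = -9/8 + (√(U + U)/4)/8 = -9/8 + (√(2*U)*(¼))/8 = -9/8 + ((√2*√U)*(¼))/8 = -9/8 + (√2*√U/4)/8 = -9/8 + √2*√U/32)
(o(V, 0)*2)*5 = ((-9/8 + √2*√0/32)*2)*5 = ((-9/8 + (1/32)*√2*0)*2)*5 = ((-9/8 + 0)*2)*5 = -9/8*2*5 = -9/4*5 = -45/4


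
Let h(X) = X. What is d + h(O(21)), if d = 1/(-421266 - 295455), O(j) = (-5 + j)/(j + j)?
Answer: 637083/1672349 ≈ 0.38095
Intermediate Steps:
O(j) = (-5 + j)/(2*j) (O(j) = (-5 + j)/((2*j)) = (-5 + j)*(1/(2*j)) = (-5 + j)/(2*j))
d = -1/716721 (d = 1/(-716721) = -1/716721 ≈ -1.3952e-6)
d + h(O(21)) = -1/716721 + (½)*(-5 + 21)/21 = -1/716721 + (½)*(1/21)*16 = -1/716721 + 8/21 = 637083/1672349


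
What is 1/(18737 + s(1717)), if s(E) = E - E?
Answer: 1/18737 ≈ 5.3370e-5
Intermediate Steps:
s(E) = 0
1/(18737 + s(1717)) = 1/(18737 + 0) = 1/18737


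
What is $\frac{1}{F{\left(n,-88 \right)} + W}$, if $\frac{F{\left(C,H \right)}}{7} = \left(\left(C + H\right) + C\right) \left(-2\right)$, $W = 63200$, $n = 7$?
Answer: $\frac{1}{64236} \approx 1.5568 \cdot 10^{-5}$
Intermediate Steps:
$F{\left(C,H \right)} = - 28 C - 14 H$ ($F{\left(C,H \right)} = 7 \left(\left(C + H\right) + C\right) \left(-2\right) = 7 \left(H + 2 C\right) \left(-2\right) = 7 \left(- 4 C - 2 H\right) = - 28 C - 14 H$)
$\frac{1}{F{\left(n,-88 \right)} + W} = \frac{1}{\left(\left(-28\right) 7 - -1232\right) + 63200} = \frac{1}{\left(-196 + 1232\right) + 63200} = \frac{1}{1036 + 63200} = \frac{1}{64236}$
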